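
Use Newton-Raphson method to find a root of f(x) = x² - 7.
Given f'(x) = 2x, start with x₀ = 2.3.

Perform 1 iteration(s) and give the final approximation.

f(x) = x² - 7
f'(x) = 2x
x₀ = 2.3

Newton-Raphson formula: x_{n+1} = x_n - f(x_n)/f'(x_n)

Iteration 1:
  f(2.300000) = -1.710000
  f'(2.300000) = 4.600000
  x_1 = 2.300000 - (-1.710000)/4.600000 = 2.671739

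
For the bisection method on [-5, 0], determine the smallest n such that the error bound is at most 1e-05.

We need (b-a)/2^n ≤ 1e-05
(0 - (-5))/2^n ≤ 1e-05
5/2^n ≤ 1e-05
2^n ≥ 500000
n ≥ log₂(500000) = 18.93
n ≥ 19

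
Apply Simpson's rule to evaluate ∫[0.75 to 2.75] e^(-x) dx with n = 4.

f(x) = e^(-x)
a = 0.75, b = 2.75, n = 4
h = (b - a)/n = 0.500000

Simpson's rule: (h/3)[f(x₀) + 4f(x₁) + 2f(x₂) + ... + f(xₙ)]

x_0 = 0.7500, f(x_0) = 0.472367, coefficient = 1
x_1 = 1.2500, f(x_1) = 0.286505, coefficient = 4
x_2 = 1.7500, f(x_2) = 0.173774, coefficient = 2
x_3 = 2.2500, f(x_3) = 0.105399, coefficient = 4
x_4 = 2.7500, f(x_4) = 0.063928, coefficient = 1

I ≈ (0.500000/3) × 2.451458 = 0.408576
Exact value: 0.408439
Error: 0.000138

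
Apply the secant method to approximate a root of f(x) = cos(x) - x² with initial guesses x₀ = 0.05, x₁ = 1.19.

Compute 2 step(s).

f(x) = cos(x) - x²
x₀ = 0.05, x₁ = 1.19

Secant formula: x_{n+1} = x_n - f(x_n)(x_n - x_{n-1})/(f(x_n) - f(x_{n-1}))

Iteration 1:
  f(0.050000) = 0.996250
  f(1.190000) = -1.044440
  x_2 = 1.190000 - (-1.044440)×(1.190000 - 0.050000)/(-1.044440 - 0.996250)
       = 0.606540
Iteration 2:
  f(1.190000) = -1.044440
  f(0.606540) = 0.453735
  x_3 = 0.606540 - 0.453735×(0.606540 - 1.190000)/(0.453735 - (-1.044440))
       = 0.783246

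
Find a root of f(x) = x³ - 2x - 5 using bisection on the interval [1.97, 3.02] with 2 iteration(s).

f(x) = x³ - 2x - 5
Initial interval: [1.97, 3.02]

Iteration 1:
  c_1 = (1.970000 + 3.020000)/2 = 2.495000
  f(c_1) = f(2.495000) = 5.541437
  f(a) × f(c) < 0, new interval: [1.970000, 2.495000]
Iteration 2:
  c_2 = (1.970000 + 2.495000)/2 = 2.232500
  f(c_2) = f(2.232500) = 1.661906
  f(a) × f(c) < 0, new interval: [1.970000, 2.232500]

After 2 iteration(s), the approximation is c_2 = 2.232500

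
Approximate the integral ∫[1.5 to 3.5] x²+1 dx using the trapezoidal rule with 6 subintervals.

f(x) = x²+1
a = 1.5, b = 3.5, n = 6
h = (b - a)/n = 0.333333

Trapezoidal rule: (h/2)[f(x₀) + 2f(x₁) + 2f(x₂) + ... + f(xₙ)]

x_0 = 1.5000, f(x_0) = 3.250000, coefficient = 1
x_1 = 1.8333, f(x_1) = 4.361111, coefficient = 2
x_2 = 2.1667, f(x_2) = 5.694444, coefficient = 2
x_3 = 2.5000, f(x_3) = 7.250000, coefficient = 2
x_4 = 2.8333, f(x_4) = 9.027778, coefficient = 2
x_5 = 3.1667, f(x_5) = 11.027778, coefficient = 2
x_6 = 3.5000, f(x_6) = 13.250000, coefficient = 1

I ≈ (0.333333/2) × 91.222222 = 15.203704
Exact value: 15.166667
Error: 0.037037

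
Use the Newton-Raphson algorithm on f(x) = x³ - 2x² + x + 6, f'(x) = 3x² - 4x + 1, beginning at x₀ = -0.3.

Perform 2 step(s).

f(x) = x³ - 2x² + x + 6
f'(x) = 3x² - 4x + 1
x₀ = -0.3

Newton-Raphson formula: x_{n+1} = x_n - f(x_n)/f'(x_n)

Iteration 1:
  f(-0.300000) = 5.493000
  f'(-0.300000) = 2.470000
  x_1 = -0.300000 - 5.493000/2.470000 = -2.523887
Iteration 2:
  f(-2.523887) = -25.341062
  f'(-2.523887) = 30.205558
  x_2 = -2.523887 - (-25.341062)/30.205558 = -1.684933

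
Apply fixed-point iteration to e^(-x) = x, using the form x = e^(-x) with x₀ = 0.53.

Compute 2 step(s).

Equation: e^(-x) = x
Fixed-point form: x = e^(-x)
x₀ = 0.53

x_1 = g(0.530000) = 0.588605
x_2 = g(0.588605) = 0.555101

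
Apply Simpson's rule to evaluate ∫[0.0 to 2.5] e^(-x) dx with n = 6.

f(x) = e^(-x)
a = 0.0, b = 2.5, n = 6
h = (b - a)/n = 0.416667

Simpson's rule: (h/3)[f(x₀) + 4f(x₁) + 2f(x₂) + ... + f(xₙ)]

x_0 = 0.0000, f(x_0) = 1.000000, coefficient = 1
x_1 = 0.4167, f(x_1) = 0.659241, coefficient = 4
x_2 = 0.8333, f(x_2) = 0.434598, coefficient = 2
x_3 = 1.2500, f(x_3) = 0.286505, coefficient = 4
x_4 = 1.6667, f(x_4) = 0.188876, coefficient = 2
x_5 = 2.0833, f(x_5) = 0.124514, coefficient = 4
x_6 = 2.5000, f(x_6) = 0.082085, coefficient = 1

I ≈ (0.416667/3) × 6.610072 = 0.918066
Exact value: 0.917915
Error: 0.000151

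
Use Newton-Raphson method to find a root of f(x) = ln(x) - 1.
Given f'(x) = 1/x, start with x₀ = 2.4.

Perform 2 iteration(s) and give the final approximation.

f(x) = ln(x) - 1
f'(x) = 1/x
x₀ = 2.4

Newton-Raphson formula: x_{n+1} = x_n - f(x_n)/f'(x_n)

Iteration 1:
  f(2.400000) = -0.124531
  f'(2.400000) = 0.416667
  x_1 = 2.400000 - (-0.124531)/0.416667 = 2.698875
Iteration 2:
  f(2.698875) = -0.007165
  f'(2.698875) = 0.370525
  x_2 = 2.698875 - (-0.007165)/0.370525 = 2.718212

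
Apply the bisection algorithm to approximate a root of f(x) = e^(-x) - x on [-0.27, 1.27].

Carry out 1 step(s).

f(x) = e^(-x) - x
Initial interval: [-0.27, 1.27]

Iteration 1:
  c_1 = (-0.270000 + 1.270000)/2 = 0.500000
  f(c_1) = f(0.500000) = 0.106531
  f(a) × f(c) ≥ 0, new interval: [0.500000, 1.270000]

After 1 iteration(s), the approximation is c_1 = 0.500000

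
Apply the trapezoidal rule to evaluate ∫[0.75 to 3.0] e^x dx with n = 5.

f(x) = e^x
a = 0.75, b = 3.0, n = 5
h = (b - a)/n = 0.450000

Trapezoidal rule: (h/2)[f(x₀) + 2f(x₁) + 2f(x₂) + ... + f(xₙ)]

x_0 = 0.7500, f(x_0) = 2.117000, coefficient = 1
x_1 = 1.2000, f(x_1) = 3.320117, coefficient = 2
x_2 = 1.6500, f(x_2) = 5.206980, coefficient = 2
x_3 = 2.1000, f(x_3) = 8.166170, coefficient = 2
x_4 = 2.5500, f(x_4) = 12.807104, coefficient = 2
x_5 = 3.0000, f(x_5) = 20.085537, coefficient = 1

I ≈ (0.450000/2) × 81.203278 = 18.270738
Exact value: 17.968537
Error: 0.302201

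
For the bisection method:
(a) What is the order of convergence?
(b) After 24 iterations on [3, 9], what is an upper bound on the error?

(a) Bisection has linear (order 1) convergence; the error is halved each step.

(b) Error bound = (b-a)/2^n = (9 - 3)/2^{24}
    = 6/2^{24}

(a) 1 (linear); (b) error ≤ 3.58e-07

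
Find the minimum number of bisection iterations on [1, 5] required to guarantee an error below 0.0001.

We need (b-a)/2^n ≤ 0.0001
(5 - 1)/2^n ≤ 0.0001
4/2^n ≤ 0.0001
2^n ≥ 40000
n ≥ log₂(40000) = 15.29
n ≥ 16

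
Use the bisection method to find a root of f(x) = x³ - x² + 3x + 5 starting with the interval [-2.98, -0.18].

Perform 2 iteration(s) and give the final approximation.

f(x) = x³ - x² + 3x + 5
Initial interval: [-2.98, -0.18]

Iteration 1:
  c_1 = (-2.980000 + (-0.180000))/2 = -1.580000
  f(c_1) = f(-1.580000) = -6.180712
  f(a) × f(c) ≥ 0, new interval: [-1.580000, -0.180000]
Iteration 2:
  c_2 = (-1.580000 + (-0.180000))/2 = -0.880000
  f(c_2) = f(-0.880000) = 0.904128
  f(a) × f(c) < 0, new interval: [-1.580000, -0.880000]

After 2 iteration(s), the approximation is c_2 = -0.880000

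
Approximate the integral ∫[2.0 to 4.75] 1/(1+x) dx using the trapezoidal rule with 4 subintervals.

f(x) = 1/(1+x)
a = 2.0, b = 4.75, n = 4
h = (b - a)/n = 0.687500

Trapezoidal rule: (h/2)[f(x₀) + 2f(x₁) + 2f(x₂) + ... + f(xₙ)]

x_0 = 2.0000, f(x_0) = 0.333333, coefficient = 1
x_1 = 2.6875, f(x_1) = 0.271186, coefficient = 2
x_2 = 3.3750, f(x_2) = 0.228571, coefficient = 2
x_3 = 4.0625, f(x_3) = 0.197531, coefficient = 2
x_4 = 4.7500, f(x_4) = 0.173913, coefficient = 1

I ≈ (0.687500/2) × 1.901824 = 0.653752
Exact value: 0.650588
Error: 0.003164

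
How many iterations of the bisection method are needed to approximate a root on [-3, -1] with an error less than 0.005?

We need (b-a)/2^n ≤ 0.005
(-1 - (-3))/2^n ≤ 0.005
2/2^n ≤ 0.005
2^n ≥ 400
n ≥ log₂(400) = 8.64
n ≥ 9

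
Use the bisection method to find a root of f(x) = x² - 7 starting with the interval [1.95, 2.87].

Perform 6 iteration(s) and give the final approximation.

f(x) = x² - 7
Initial interval: [1.95, 2.87]

Iteration 1:
  c_1 = (1.950000 + 2.870000)/2 = 2.410000
  f(c_1) = f(2.410000) = -1.191900
  f(a) × f(c) ≥ 0, new interval: [2.410000, 2.870000]
Iteration 2:
  c_2 = (2.410000 + 2.870000)/2 = 2.640000
  f(c_2) = f(2.640000) = -0.030400
  f(a) × f(c) ≥ 0, new interval: [2.640000, 2.870000]
Iteration 3:
  c_3 = (2.640000 + 2.870000)/2 = 2.755000
  f(c_3) = f(2.755000) = 0.590025
  f(a) × f(c) < 0, new interval: [2.640000, 2.755000]
Iteration 4:
  c_4 = (2.640000 + 2.755000)/2 = 2.697500
  f(c_4) = f(2.697500) = 0.276506
  f(a) × f(c) < 0, new interval: [2.640000, 2.697500]
Iteration 5:
  c_5 = (2.640000 + 2.697500)/2 = 2.668750
  f(c_5) = f(2.668750) = 0.122227
  f(a) × f(c) < 0, new interval: [2.640000, 2.668750]
Iteration 6:
  c_6 = (2.640000 + 2.668750)/2 = 2.654375
  f(c_6) = f(2.654375) = 0.045707
  f(a) × f(c) < 0, new interval: [2.640000, 2.654375]

After 6 iteration(s), the approximation is c_6 = 2.654375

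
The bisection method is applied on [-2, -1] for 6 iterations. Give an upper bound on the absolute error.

Bisection error bound: |error| ≤ (b-a)/2^n
|error| ≤ (-1 - (-2))/2^6 = 1/2^6
|error| ≤ 0.0156250000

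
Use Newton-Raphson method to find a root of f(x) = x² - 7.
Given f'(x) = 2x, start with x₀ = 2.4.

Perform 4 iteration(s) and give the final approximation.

f(x) = x² - 7
f'(x) = 2x
x₀ = 2.4

Newton-Raphson formula: x_{n+1} = x_n - f(x_n)/f'(x_n)

Iteration 1:
  f(2.400000) = -1.240000
  f'(2.400000) = 4.800000
  x_1 = 2.400000 - (-1.240000)/4.800000 = 2.658333
Iteration 2:
  f(2.658333) = 0.066736
  f'(2.658333) = 5.316667
  x_2 = 2.658333 - 0.066736/5.316667 = 2.645781
Iteration 3:
  f(2.645781) = 0.000158
  f'(2.645781) = 5.291562
  x_3 = 2.645781 - 0.000158/5.291562 = 2.645751
Iteration 4:
  f(2.645751) = 0.000000
  f'(2.645751) = 5.291503
  x_4 = 2.645751 - 0.000000/5.291503 = 2.645751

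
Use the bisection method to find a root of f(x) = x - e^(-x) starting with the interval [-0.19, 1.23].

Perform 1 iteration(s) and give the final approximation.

f(x) = x - e^(-x)
Initial interval: [-0.19, 1.23]

Iteration 1:
  c_1 = (-0.190000 + 1.230000)/2 = 0.520000
  f(c_1) = f(0.520000) = -0.074521
  f(a) × f(c) ≥ 0, new interval: [0.520000, 1.230000]

After 1 iteration(s), the approximation is c_1 = 0.520000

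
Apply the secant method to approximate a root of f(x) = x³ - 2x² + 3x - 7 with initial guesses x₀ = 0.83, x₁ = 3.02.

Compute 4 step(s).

f(x) = x³ - 2x² + 3x - 7
x₀ = 0.83, x₁ = 3.02

Secant formula: x_{n+1} = x_n - f(x_n)(x_n - x_{n-1})/(f(x_n) - f(x_{n-1}))

Iteration 1:
  f(0.830000) = -5.316013
  f(3.020000) = 11.362808
  x_2 = 3.020000 - 11.362808×(3.020000 - 0.830000)/(11.362808 - (-5.316013))
       = 1.528015
Iteration 2:
  f(3.020000) = 11.362808
  f(1.528015) = -3.517959
  x_3 = 1.528015 - (-3.517959)×(1.528015 - 3.020000)/(-3.517959 - 11.362808)
       = 1.880735
Iteration 3:
  f(1.528015) = -3.517959
  f(1.880735) = -1.779655
  x_4 = 1.880735 - (-1.779655)×(1.880735 - 1.528015)/(-1.779655 - (-3.517959))
       = 2.241845
Iteration 4:
  f(1.880735) = -1.779655
  f(2.241845) = 0.941020
  x_5 = 2.241845 - 0.941020×(2.241845 - 1.880735)/(0.941020 - (-1.779655))
       = 2.116945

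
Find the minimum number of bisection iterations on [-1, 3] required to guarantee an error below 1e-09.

We need (b-a)/2^n ≤ 1e-09
(3 - (-1))/2^n ≤ 1e-09
4/2^n ≤ 1e-09
2^n ≥ 4000000000
n ≥ log₂(4000000000) = 31.90
n ≥ 32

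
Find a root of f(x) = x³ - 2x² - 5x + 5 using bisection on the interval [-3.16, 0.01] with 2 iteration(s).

f(x) = x³ - 2x² - 5x + 5
Initial interval: [-3.16, 0.01]

Iteration 1:
  c_1 = (-3.160000 + 0.010000)/2 = -1.575000
  f(c_1) = f(-1.575000) = 4.006766
  f(a) × f(c) < 0, new interval: [-3.160000, -1.575000]
Iteration 2:
  c_2 = (-3.160000 + (-1.575000))/2 = -2.367500
  f(c_2) = f(-2.367500) = -7.642583
  f(a) × f(c) ≥ 0, new interval: [-2.367500, -1.575000]

After 2 iteration(s), the approximation is c_2 = -2.367500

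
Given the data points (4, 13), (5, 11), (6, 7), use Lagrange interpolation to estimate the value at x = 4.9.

Lagrange interpolation formula:
P(x) = Σ yᵢ × Lᵢ(x)
where Lᵢ(x) = Π_{j≠i} (x - xⱼ)/(xᵢ - xⱼ)

L_0(4.9) = (4.9 - 5)/(4 - 5) × (4.9 - 6)/(4 - 6) = 0.055000
L_1(4.9) = (4.9 - 4)/(5 - 4) × (4.9 - 6)/(5 - 6) = 0.990000
L_2(4.9) = (4.9 - 4)/(6 - 4) × (4.9 - 5)/(6 - 5) = -0.045000

P(4.9) = 13×L_0(4.9) + 11×L_1(4.9) + 7×L_2(4.9)
P(4.9) = 11.290000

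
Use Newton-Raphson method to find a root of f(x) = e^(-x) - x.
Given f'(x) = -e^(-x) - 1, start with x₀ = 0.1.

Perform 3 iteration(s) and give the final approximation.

f(x) = e^(-x) - x
f'(x) = -e^(-x) - 1
x₀ = 0.1

Newton-Raphson formula: x_{n+1} = x_n - f(x_n)/f'(x_n)

Iteration 1:
  f(0.100000) = 0.804837
  f'(0.100000) = -1.904837
  x_1 = 0.100000 - 0.804837/(-1.904837) = 0.522523
Iteration 2:
  f(0.522523) = 0.070500
  f'(0.522523) = -1.593023
  x_2 = 0.522523 - 0.070500/(-1.593023) = 0.566778
Iteration 3:
  f(0.566778) = 0.000572
  f'(0.566778) = -1.567350
  x_3 = 0.566778 - 0.000572/(-1.567350) = 0.567143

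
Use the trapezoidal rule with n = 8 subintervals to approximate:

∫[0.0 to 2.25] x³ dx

f(x) = x³
a = 0.0, b = 2.25, n = 8
h = (b - a)/n = 0.281250

Trapezoidal rule: (h/2)[f(x₀) + 2f(x₁) + 2f(x₂) + ... + f(xₙ)]

x_0 = 0.0000, f(x_0) = 0.000000, coefficient = 1
x_1 = 0.2812, f(x_1) = 0.022247, coefficient = 2
x_2 = 0.5625, f(x_2) = 0.177979, coefficient = 2
x_3 = 0.8438, f(x_3) = 0.600677, coefficient = 2
x_4 = 1.1250, f(x_4) = 1.423828, coefficient = 2
x_5 = 1.4062, f(x_5) = 2.780914, coefficient = 2
x_6 = 1.6875, f(x_6) = 4.805420, coefficient = 2
x_7 = 1.9688, f(x_7) = 7.630829, coefficient = 2
x_8 = 2.2500, f(x_8) = 11.390625, coefficient = 1

I ≈ (0.281250/2) × 46.274414 = 6.507339
Exact value: 6.407227
Error: 0.100113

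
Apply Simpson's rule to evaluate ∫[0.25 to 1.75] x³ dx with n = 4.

f(x) = x³
a = 0.25, b = 1.75, n = 4
h = (b - a)/n = 0.375000

Simpson's rule: (h/3)[f(x₀) + 4f(x₁) + 2f(x₂) + ... + f(xₙ)]

x_0 = 0.2500, f(x_0) = 0.015625, coefficient = 1
x_1 = 0.6250, f(x_1) = 0.244141, coefficient = 4
x_2 = 1.0000, f(x_2) = 1.000000, coefficient = 2
x_3 = 1.3750, f(x_3) = 2.599609, coefficient = 4
x_4 = 1.7500, f(x_4) = 5.359375, coefficient = 1

I ≈ (0.375000/3) × 18.750000 = 2.343750
Exact value: 2.343750
Error: 0.000000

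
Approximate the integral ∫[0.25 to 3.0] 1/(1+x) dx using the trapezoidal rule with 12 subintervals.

f(x) = 1/(1+x)
a = 0.25, b = 3.0, n = 12
h = (b - a)/n = 0.229167

Trapezoidal rule: (h/2)[f(x₀) + 2f(x₁) + 2f(x₂) + ... + f(xₙ)]

x_0 = 0.2500, f(x_0) = 0.800000, coefficient = 1
x_1 = 0.4792, f(x_1) = 0.676056, coefficient = 2
x_2 = 0.7083, f(x_2) = 0.585366, coefficient = 2
x_3 = 0.9375, f(x_3) = 0.516129, coefficient = 2
x_4 = 1.1667, f(x_4) = 0.461538, coefficient = 2
x_5 = 1.3958, f(x_5) = 0.417391, coefficient = 2
x_6 = 1.6250, f(x_6) = 0.380952, coefficient = 2
x_7 = 1.8542, f(x_7) = 0.350365, coefficient = 2
x_8 = 2.0833, f(x_8) = 0.324324, coefficient = 2
x_9 = 2.3125, f(x_9) = 0.301887, coefficient = 2
x_10 = 2.5417, f(x_10) = 0.282353, coefficient = 2
x_11 = 2.7708, f(x_11) = 0.265193, coefficient = 2
x_12 = 3.0000, f(x_12) = 0.250000, coefficient = 1

I ≈ (0.229167/2) × 10.173112 = 1.165669
Exact value: 1.163151
Error: 0.002518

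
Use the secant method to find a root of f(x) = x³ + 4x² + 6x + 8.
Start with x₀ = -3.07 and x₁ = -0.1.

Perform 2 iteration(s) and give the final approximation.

f(x) = x³ + 4x² + 6x + 8
x₀ = -3.07, x₁ = -0.1

Secant formula: x_{n+1} = x_n - f(x_n)(x_n - x_{n-1})/(f(x_n) - f(x_{n-1}))

Iteration 1:
  f(-3.070000) = -1.654843
  f(-0.100000) = 7.439000
  x_2 = -0.100000 - 7.439000×(-0.100000 - (-3.070000))/(7.439000 - (-1.654843))
       = -2.529537
Iteration 2:
  f(-0.100000) = 7.439000
  f(-2.529537) = 2.231619
  x_3 = -2.529537 - 2.231619×(-2.529537 - (-0.100000))/(2.231619 - 7.439000)
       = -3.570713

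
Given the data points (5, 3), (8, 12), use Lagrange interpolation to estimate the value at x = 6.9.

Lagrange interpolation formula:
P(x) = Σ yᵢ × Lᵢ(x)
where Lᵢ(x) = Π_{j≠i} (x - xⱼ)/(xᵢ - xⱼ)

L_0(6.9) = (6.9 - 8)/(5 - 8) = 0.366667
L_1(6.9) = (6.9 - 5)/(8 - 5) = 0.633333

P(6.9) = 3×L_0(6.9) + 12×L_1(6.9)
P(6.9) = 8.700000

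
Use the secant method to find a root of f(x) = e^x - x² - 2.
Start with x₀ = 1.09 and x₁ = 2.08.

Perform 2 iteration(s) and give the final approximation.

f(x) = e^x - x² - 2
x₀ = 1.09, x₁ = 2.08

Secant formula: x_{n+1} = x_n - f(x_n)(x_n - x_{n-1})/(f(x_n) - f(x_{n-1}))

Iteration 1:
  f(1.090000) = -0.213826
  f(2.080000) = 1.678069
  x_2 = 2.080000 - 1.678069×(2.080000 - 1.090000)/(1.678069 - (-0.213826))
       = 1.201892
Iteration 2:
  f(2.080000) = 1.678069
  f(1.201892) = -0.118140
  x_3 = 1.201892 - (-0.118140)×(1.201892 - 2.080000)/(-0.118140 - 1.678069)
       = 1.259647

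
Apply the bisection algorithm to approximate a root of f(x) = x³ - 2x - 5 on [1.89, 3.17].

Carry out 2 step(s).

f(x) = x³ - 2x - 5
Initial interval: [1.89, 3.17]

Iteration 1:
  c_1 = (1.890000 + 3.170000)/2 = 2.530000
  f(c_1) = f(2.530000) = 6.134277
  f(a) × f(c) < 0, new interval: [1.890000, 2.530000]
Iteration 2:
  c_2 = (1.890000 + 2.530000)/2 = 2.210000
  f(c_2) = f(2.210000) = 1.373861
  f(a) × f(c) < 0, new interval: [1.890000, 2.210000]

After 2 iteration(s), the approximation is c_2 = 2.210000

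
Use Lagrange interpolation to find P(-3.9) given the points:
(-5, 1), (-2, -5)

Lagrange interpolation formula:
P(x) = Σ yᵢ × Lᵢ(x)
where Lᵢ(x) = Π_{j≠i} (x - xⱼ)/(xᵢ - xⱼ)

L_0(-3.9) = (-3.9 - (-2))/(-5 - (-2)) = 0.633333
L_1(-3.9) = (-3.9 - (-5))/(-2 - (-5)) = 0.366667

P(-3.9) = 1×L_0(-3.9) + (-5)×L_1(-3.9)
P(-3.9) = -1.200000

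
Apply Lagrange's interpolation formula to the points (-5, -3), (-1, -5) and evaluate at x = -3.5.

Lagrange interpolation formula:
P(x) = Σ yᵢ × Lᵢ(x)
where Lᵢ(x) = Π_{j≠i} (x - xⱼ)/(xᵢ - xⱼ)

L_0(-3.5) = (-3.5 - (-1))/(-5 - (-1)) = 0.625000
L_1(-3.5) = (-3.5 - (-5))/(-1 - (-5)) = 0.375000

P(-3.5) = (-3)×L_0(-3.5) + (-5)×L_1(-3.5)
P(-3.5) = -3.750000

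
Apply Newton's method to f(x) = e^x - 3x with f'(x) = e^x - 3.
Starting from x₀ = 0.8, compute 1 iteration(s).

f(x) = e^x - 3x
f'(x) = e^x - 3
x₀ = 0.8

Newton-Raphson formula: x_{n+1} = x_n - f(x_n)/f'(x_n)

Iteration 1:
  f(0.800000) = -0.174459
  f'(0.800000) = -0.774459
  x_1 = 0.800000 - (-0.174459)/(-0.774459) = 0.574734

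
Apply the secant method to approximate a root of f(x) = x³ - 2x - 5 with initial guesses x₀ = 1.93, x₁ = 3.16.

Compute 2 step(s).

f(x) = x³ - 2x - 5
x₀ = 1.93, x₁ = 3.16

Secant formula: x_{n+1} = x_n - f(x_n)(x_n - x_{n-1})/(f(x_n) - f(x_{n-1}))

Iteration 1:
  f(1.930000) = -1.670943
  f(3.160000) = 20.234496
  x_2 = 3.160000 - 20.234496×(3.160000 - 1.930000)/(20.234496 - (-1.670943))
       = 2.023824
Iteration 2:
  f(3.160000) = 20.234496
  f(2.023824) = -0.758339
  x_3 = 2.023824 - (-0.758339)×(2.023824 - 3.160000)/(-0.758339 - 20.234496)
       = 2.064867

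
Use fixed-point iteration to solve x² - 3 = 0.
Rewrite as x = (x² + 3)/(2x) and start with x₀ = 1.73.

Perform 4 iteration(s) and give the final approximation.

Equation: x² - 3 = 0
Fixed-point form: x = (x² + 3)/(2x)
x₀ = 1.73

x_1 = g(1.730000) = 1.732052
x_2 = g(1.732052) = 1.732051
x_3 = g(1.732051) = 1.732051
x_4 = g(1.732051) = 1.732051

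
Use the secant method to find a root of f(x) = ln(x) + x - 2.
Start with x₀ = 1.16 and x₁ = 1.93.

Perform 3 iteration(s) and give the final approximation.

f(x) = ln(x) + x - 2
x₀ = 1.16, x₁ = 1.93

Secant formula: x_{n+1} = x_n - f(x_n)(x_n - x_{n-1})/(f(x_n) - f(x_{n-1}))

Iteration 1:
  f(1.160000) = -0.691580
  f(1.930000) = 0.587520
  x_2 = 1.930000 - 0.587520×(1.930000 - 1.160000)/(0.587520 - (-0.691580))
       = 1.576321
Iteration 2:
  f(1.930000) = 0.587520
  f(1.576321) = 0.031415
  x_3 = 1.576321 - 0.031415×(1.576321 - 1.930000)/(0.031415 - 0.587520)
       = 1.556341
Iteration 3:
  f(1.576321) = 0.031415
  f(1.556341) = -0.001321
  x_4 = 1.556341 - (-0.001321)×(1.556341 - 1.576321)/(-0.001321 - 0.031415)
       = 1.557148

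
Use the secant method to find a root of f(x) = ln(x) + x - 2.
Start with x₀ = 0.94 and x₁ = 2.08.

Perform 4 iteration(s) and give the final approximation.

f(x) = ln(x) + x - 2
x₀ = 0.94, x₁ = 2.08

Secant formula: x_{n+1} = x_n - f(x_n)(x_n - x_{n-1})/(f(x_n) - f(x_{n-1}))

Iteration 1:
  f(0.940000) = -1.121875
  f(2.080000) = 0.812368
  x_2 = 2.080000 - 0.812368×(2.080000 - 0.940000)/(0.812368 - (-1.121875))
       = 1.601208
Iteration 2:
  f(2.080000) = 0.812368
  f(1.601208) = 0.071967
  x_3 = 1.601208 - 0.071967×(1.601208 - 2.080000)/(0.071967 - 0.812368)
       = 1.554670
Iteration 3:
  f(1.601208) = 0.071967
  f(1.554670) = -0.004067
  x_4 = 1.554670 - (-0.004067)×(1.554670 - 1.601208)/(-0.004067 - 0.071967)
       = 1.557159
Iteration 4:
  f(1.554670) = -0.004067
  f(1.557159) = 0.000022
  x_5 = 1.557159 - 0.000022×(1.557159 - 1.554670)/(0.000022 - (-0.004067))
       = 1.557146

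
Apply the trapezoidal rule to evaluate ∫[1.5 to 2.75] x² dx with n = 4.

f(x) = x²
a = 1.5, b = 2.75, n = 4
h = (b - a)/n = 0.312500

Trapezoidal rule: (h/2)[f(x₀) + 2f(x₁) + 2f(x₂) + ... + f(xₙ)]

x_0 = 1.5000, f(x_0) = 2.250000, coefficient = 1
x_1 = 1.8125, f(x_1) = 3.285156, coefficient = 2
x_2 = 2.1250, f(x_2) = 4.515625, coefficient = 2
x_3 = 2.4375, f(x_3) = 5.941406, coefficient = 2
x_4 = 2.7500, f(x_4) = 7.562500, coefficient = 1

I ≈ (0.312500/2) × 37.296875 = 5.827637
Exact value: 5.807292
Error: 0.020345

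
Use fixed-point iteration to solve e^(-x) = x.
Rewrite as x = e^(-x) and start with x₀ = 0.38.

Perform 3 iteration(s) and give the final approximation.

Equation: e^(-x) = x
Fixed-point form: x = e^(-x)
x₀ = 0.38

x_1 = g(0.380000) = 0.683861
x_2 = g(0.683861) = 0.504665
x_3 = g(0.504665) = 0.603708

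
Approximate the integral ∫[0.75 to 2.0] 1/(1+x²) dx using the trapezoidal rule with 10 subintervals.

f(x) = 1/(1+x²)
a = 0.75, b = 2.0, n = 10
h = (b - a)/n = 0.125000

Trapezoidal rule: (h/2)[f(x₀) + 2f(x₁) + 2f(x₂) + ... + f(xₙ)]

x_0 = 0.7500, f(x_0) = 0.640000, coefficient = 1
x_1 = 0.8750, f(x_1) = 0.566372, coefficient = 2
x_2 = 1.0000, f(x_2) = 0.500000, coefficient = 2
x_3 = 1.1250, f(x_3) = 0.441379, coefficient = 2
x_4 = 1.2500, f(x_4) = 0.390244, coefficient = 2
x_5 = 1.3750, f(x_5) = 0.345946, coefficient = 2
x_6 = 1.5000, f(x_6) = 0.307692, coefficient = 2
x_7 = 1.6250, f(x_7) = 0.274678, coefficient = 2
x_8 = 1.7500, f(x_8) = 0.246154, coefficient = 2
x_9 = 1.8750, f(x_9) = 0.221453, coefficient = 2
x_10 = 2.0000, f(x_10) = 0.200000, coefficient = 1

I ≈ (0.125000/2) × 7.427837 = 0.464240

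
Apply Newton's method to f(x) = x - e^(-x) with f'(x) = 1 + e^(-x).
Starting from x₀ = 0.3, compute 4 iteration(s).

f(x) = x - e^(-x)
f'(x) = 1 + e^(-x)
x₀ = 0.3

Newton-Raphson formula: x_{n+1} = x_n - f(x_n)/f'(x_n)

Iteration 1:
  f(0.300000) = -0.440818
  f'(0.300000) = 1.740818
  x_1 = 0.300000 - (-0.440818)/1.740818 = 0.553225
Iteration 2:
  f(0.553225) = -0.021868
  f'(0.553225) = 1.575092
  x_2 = 0.553225 - (-0.021868)/1.575092 = 0.567108
Iteration 3:
  f(0.567108) = -0.000055
  f'(0.567108) = 1.567163
  x_3 = 0.567108 - (-0.000055)/1.567163 = 0.567143
Iteration 4:
  f(0.567143) = 0.000000
  f'(0.567143) = 1.567143
  x_4 = 0.567143 - 0.000000/1.567143 = 0.567143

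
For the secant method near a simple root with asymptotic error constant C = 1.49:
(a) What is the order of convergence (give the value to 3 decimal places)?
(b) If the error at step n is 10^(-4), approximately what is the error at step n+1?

(a) Secant method has superlinear convergence with order φ = (1+√5)/2 ≈ 1.618.
    This means |e_{n+1}| ≈ C|e_n|^1.618.

(b) With |e_n| = 10^(-4) and C = 1.49:
    |e_{n+1}| ≈ 1.49 × (10^(-4))^1.618 = 1.49 × 10^(-6.47)

(a) ≈ 1.618 (golden ratio); (b) |e_{n+1}| ≈ 5.024e-07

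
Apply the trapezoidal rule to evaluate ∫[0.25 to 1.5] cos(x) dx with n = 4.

f(x) = cos(x)
a = 0.25, b = 1.5, n = 4
h = (b - a)/n = 0.312500

Trapezoidal rule: (h/2)[f(x₀) + 2f(x₁) + 2f(x₂) + ... + f(xₙ)]

x_0 = 0.2500, f(x_0) = 0.968912, coefficient = 1
x_1 = 0.5625, f(x_1) = 0.845924, coefficient = 2
x_2 = 0.8750, f(x_2) = 0.640997, coefficient = 2
x_3 = 1.1875, f(x_3) = 0.373980, coefficient = 2
x_4 = 1.5000, f(x_4) = 0.070737, coefficient = 1

I ≈ (0.312500/2) × 4.761452 = 0.743977
Exact value: 0.750091
Error: 0.006114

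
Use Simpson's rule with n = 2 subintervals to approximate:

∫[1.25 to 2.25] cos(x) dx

f(x) = cos(x)
a = 1.25, b = 2.25, n = 2
h = (b - a)/n = 0.500000

Simpson's rule: (h/3)[f(x₀) + 4f(x₁) + 2f(x₂) + ... + f(xₙ)]

x_0 = 1.2500, f(x_0) = 0.315322, coefficient = 1
x_1 = 1.7500, f(x_1) = -0.178246, coefficient = 4
x_2 = 2.2500, f(x_2) = -0.628174, coefficient = 1

I ≈ (0.500000/3) × -1.025835 = -0.170973
Exact value: -0.170911
Error: 0.000061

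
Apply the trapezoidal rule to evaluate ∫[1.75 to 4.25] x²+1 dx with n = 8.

f(x) = x²+1
a = 1.75, b = 4.25, n = 8
h = (b - a)/n = 0.312500

Trapezoidal rule: (h/2)[f(x₀) + 2f(x₁) + 2f(x₂) + ... + f(xₙ)]

x_0 = 1.7500, f(x_0) = 4.062500, coefficient = 1
x_1 = 2.0625, f(x_1) = 5.253906, coefficient = 2
x_2 = 2.3750, f(x_2) = 6.640625, coefficient = 2
x_3 = 2.6875, f(x_3) = 8.222656, coefficient = 2
x_4 = 3.0000, f(x_4) = 10.000000, coefficient = 2
x_5 = 3.3125, f(x_5) = 11.972656, coefficient = 2
x_6 = 3.6250, f(x_6) = 14.140625, coefficient = 2
x_7 = 3.9375, f(x_7) = 16.503906, coefficient = 2
x_8 = 4.2500, f(x_8) = 19.062500, coefficient = 1

I ≈ (0.312500/2) × 168.593750 = 26.342773
Exact value: 26.302083
Error: 0.040690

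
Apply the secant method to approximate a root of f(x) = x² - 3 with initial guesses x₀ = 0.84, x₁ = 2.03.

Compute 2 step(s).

f(x) = x² - 3
x₀ = 0.84, x₁ = 2.03

Secant formula: x_{n+1} = x_n - f(x_n)(x_n - x_{n-1})/(f(x_n) - f(x_{n-1}))

Iteration 1:
  f(0.840000) = -2.294400
  f(2.030000) = 1.120900
  x_2 = 2.030000 - 1.120900×(2.030000 - 0.840000)/(1.120900 - (-2.294400))
       = 1.639443
Iteration 2:
  f(2.030000) = 1.120900
  f(1.639443) = -0.312228
  x_3 = 1.639443 - (-0.312228)×(1.639443 - 2.030000)/(-0.312228 - 1.120900)
       = 1.724531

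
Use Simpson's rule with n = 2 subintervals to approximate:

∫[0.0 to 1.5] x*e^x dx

f(x) = x*e^x
a = 0.0, b = 1.5, n = 2
h = (b - a)/n = 0.750000

Simpson's rule: (h/3)[f(x₀) + 4f(x₁) + 2f(x₂) + ... + f(xₙ)]

x_0 = 0.0000, f(x_0) = 0.000000, coefficient = 1
x_1 = 0.7500, f(x_1) = 1.587750, coefficient = 4
x_2 = 1.5000, f(x_2) = 6.722534, coefficient = 1

I ≈ (0.750000/3) × 13.073534 = 3.268383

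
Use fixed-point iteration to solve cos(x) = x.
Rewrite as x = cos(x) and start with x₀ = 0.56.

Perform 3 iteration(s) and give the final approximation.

Equation: cos(x) = x
Fixed-point form: x = cos(x)
x₀ = 0.56

x_1 = g(0.560000) = 0.847255
x_2 = g(0.847255) = 0.662043
x_3 = g(0.662043) = 0.788738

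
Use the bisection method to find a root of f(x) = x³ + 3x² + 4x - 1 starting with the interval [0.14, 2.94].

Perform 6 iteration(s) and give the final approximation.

f(x) = x³ + 3x² + 4x - 1
Initial interval: [0.14, 2.94]

Iteration 1:
  c_1 = (0.140000 + 2.940000)/2 = 1.540000
  f(c_1) = f(1.540000) = 15.927064
  f(a) × f(c) < 0, new interval: [0.140000, 1.540000]
Iteration 2:
  c_2 = (0.140000 + 1.540000)/2 = 0.840000
  f(c_2) = f(0.840000) = 5.069504
  f(a) × f(c) < 0, new interval: [0.140000, 0.840000]
Iteration 3:
  c_3 = (0.140000 + 0.840000)/2 = 0.490000
  f(c_3) = f(0.490000) = 1.797949
  f(a) × f(c) < 0, new interval: [0.140000, 0.490000]
Iteration 4:
  c_4 = (0.140000 + 0.490000)/2 = 0.315000
  f(c_4) = f(0.315000) = 0.588931
  f(a) × f(c) < 0, new interval: [0.140000, 0.315000]
Iteration 5:
  c_5 = (0.140000 + 0.315000)/2 = 0.227500
  f(c_5) = f(0.227500) = 0.077043
  f(a) × f(c) < 0, new interval: [0.140000, 0.227500]
Iteration 6:
  c_6 = (0.140000 + 0.227500)/2 = 0.183750
  f(c_6) = f(0.183750) = -0.157504
  f(a) × f(c) ≥ 0, new interval: [0.183750, 0.227500]

After 6 iteration(s), the approximation is c_6 = 0.183750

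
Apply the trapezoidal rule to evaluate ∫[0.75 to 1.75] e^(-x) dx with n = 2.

f(x) = e^(-x)
a = 0.75, b = 1.75, n = 2
h = (b - a)/n = 0.500000

Trapezoidal rule: (h/2)[f(x₀) + 2f(x₁) + 2f(x₂) + ... + f(xₙ)]

x_0 = 0.7500, f(x_0) = 0.472367, coefficient = 1
x_1 = 1.2500, f(x_1) = 0.286505, coefficient = 2
x_2 = 1.7500, f(x_2) = 0.173774, coefficient = 1

I ≈ (0.500000/2) × 1.219150 = 0.304788
Exact value: 0.298593
Error: 0.006195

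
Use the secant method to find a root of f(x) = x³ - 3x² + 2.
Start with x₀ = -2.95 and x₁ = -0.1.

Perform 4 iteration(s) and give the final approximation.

f(x) = x³ - 3x² + 2
x₀ = -2.95, x₁ = -0.1

Secant formula: x_{n+1} = x_n - f(x_n)(x_n - x_{n-1})/(f(x_n) - f(x_{n-1}))

Iteration 1:
  f(-2.950000) = -49.779875
  f(-0.100000) = 1.969000
  x_2 = -0.100000 - 1.969000×(-0.100000 - (-2.950000))/(1.969000 - (-49.779875))
       = -0.208440
Iteration 2:
  f(-0.100000) = 1.969000
  f(-0.208440) = 1.860602
  x_3 = -0.208440 - 1.860602×(-0.208440 - (-0.100000))/(1.860602 - 1.969000)
       = -2.069766
Iteration 3:
  f(-0.208440) = 1.860602
  f(-2.069766) = -19.718517
  x_4 = -2.069766 - (-19.718517)×(-2.069766 - (-0.208440))/(-19.718517 - 1.860602)
       = -0.368928
Iteration 4:
  f(-2.069766) = -19.718517
  f(-0.368928) = 1.541463
  x_5 = -0.368928 - 1.541463×(-0.368928 - (-2.069766))/(1.541463 - (-19.718517))
       = -0.492248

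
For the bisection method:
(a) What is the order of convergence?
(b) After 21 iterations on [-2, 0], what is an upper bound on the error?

(a) Bisection has linear (order 1) convergence; the error is halved each step.

(b) Error bound = (b-a)/2^n = (0 - (-2))/2^{21}
    = 2/2^{21}

(a) 1 (linear); (b) error ≤ 9.54e-07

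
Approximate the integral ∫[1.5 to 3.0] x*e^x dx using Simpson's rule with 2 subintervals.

f(x) = x*e^x
a = 1.5, b = 3.0, n = 2
h = (b - a)/n = 0.750000

Simpson's rule: (h/3)[f(x₀) + 4f(x₁) + 2f(x₂) + ... + f(xₙ)]

x_0 = 1.5000, f(x_0) = 6.722534, coefficient = 1
x_1 = 2.2500, f(x_1) = 21.347406, coefficient = 4
x_2 = 3.0000, f(x_2) = 60.256611, coefficient = 1

I ≈ (0.750000/3) × 152.368767 = 38.092192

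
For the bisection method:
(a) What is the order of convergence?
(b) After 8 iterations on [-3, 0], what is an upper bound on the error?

(a) Bisection has linear (order 1) convergence; the error is halved each step.

(b) Error bound = (b-a)/2^n = (0 - (-3))/2^{8}
    = 3/2^{8}

(a) 1 (linear); (b) error ≤ 1.17e-02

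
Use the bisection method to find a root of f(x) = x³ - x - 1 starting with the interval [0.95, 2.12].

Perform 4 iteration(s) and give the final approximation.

f(x) = x³ - x - 1
Initial interval: [0.95, 2.12]

Iteration 1:
  c_1 = (0.950000 + 2.120000)/2 = 1.535000
  f(c_1) = f(1.535000) = 1.081805
  f(a) × f(c) < 0, new interval: [0.950000, 1.535000]
Iteration 2:
  c_2 = (0.950000 + 1.535000)/2 = 1.242500
  f(c_2) = f(1.242500) = -0.324321
  f(a) × f(c) ≥ 0, new interval: [1.242500, 1.535000]
Iteration 3:
  c_3 = (1.242500 + 1.535000)/2 = 1.388750
  f(c_3) = f(1.388750) = 0.289630
  f(a) × f(c) < 0, new interval: [1.242500, 1.388750]
Iteration 4:
  c_4 = (1.242500 + 1.388750)/2 = 1.315625
  f(c_4) = f(1.315625) = -0.038450
  f(a) × f(c) ≥ 0, new interval: [1.315625, 1.388750]

After 4 iteration(s), the approximation is c_4 = 1.315625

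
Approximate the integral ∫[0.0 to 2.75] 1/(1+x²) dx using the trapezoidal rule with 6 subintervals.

f(x) = 1/(1+x²)
a = 0.0, b = 2.75, n = 6
h = (b - a)/n = 0.458333

Trapezoidal rule: (h/2)[f(x₀) + 2f(x₁) + 2f(x₂) + ... + f(xₙ)]

x_0 = 0.0000, f(x_0) = 1.000000, coefficient = 1
x_1 = 0.4583, f(x_1) = 0.826399, coefficient = 2
x_2 = 0.9167, f(x_2) = 0.543396, coefficient = 2
x_3 = 1.3750, f(x_3) = 0.345946, coefficient = 2
x_4 = 1.8333, f(x_4) = 0.229299, coefficient = 2
x_5 = 2.2917, f(x_5) = 0.159956, coefficient = 2
x_6 = 2.7500, f(x_6) = 0.116788, coefficient = 1

I ≈ (0.458333/2) × 5.326780 = 1.220720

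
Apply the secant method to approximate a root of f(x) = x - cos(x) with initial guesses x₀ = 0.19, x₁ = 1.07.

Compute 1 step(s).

f(x) = x - cos(x)
x₀ = 0.19, x₁ = 1.07

Secant formula: x_{n+1} = x_n - f(x_n)(x_n - x_{n-1})/(f(x_n) - f(x_{n-1}))

Iteration 1:
  f(0.190000) = -0.792004
  f(1.070000) = 0.589876
  x_2 = 1.070000 - 0.589876×(1.070000 - 0.190000)/(0.589876 - (-0.792004))
       = 0.694359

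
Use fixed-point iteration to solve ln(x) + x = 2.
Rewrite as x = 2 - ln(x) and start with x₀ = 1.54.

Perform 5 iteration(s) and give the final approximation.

Equation: ln(x) + x = 2
Fixed-point form: x = 2 - ln(x)
x₀ = 1.54

x_1 = g(1.540000) = 1.568218
x_2 = g(1.568218) = 1.550060
x_3 = g(1.550060) = 1.561706
x_4 = g(1.561706) = 1.554221
x_5 = g(1.554221) = 1.559025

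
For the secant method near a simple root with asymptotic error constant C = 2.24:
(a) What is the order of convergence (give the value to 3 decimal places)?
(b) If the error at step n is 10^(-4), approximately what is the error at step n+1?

(a) Secant method has superlinear convergence with order φ = (1+√5)/2 ≈ 1.618.
    This means |e_{n+1}| ≈ C|e_n|^1.618.

(b) With |e_n| = 10^(-4) and C = 2.24:
    |e_{n+1}| ≈ 2.24 × (10^(-4))^1.618 = 2.24 × 10^(-6.47)

(a) ≈ 1.618 (golden ratio); (b) |e_{n+1}| ≈ 7.553e-07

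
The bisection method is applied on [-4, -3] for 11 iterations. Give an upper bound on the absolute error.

Bisection error bound: |error| ≤ (b-a)/2^n
|error| ≤ (-3 - (-4))/2^11 = 1/2^11
|error| ≤ 0.0004882812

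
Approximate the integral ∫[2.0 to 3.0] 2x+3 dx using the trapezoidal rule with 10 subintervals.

f(x) = 2x+3
a = 2.0, b = 3.0, n = 10
h = (b - a)/n = 0.100000

Trapezoidal rule: (h/2)[f(x₀) + 2f(x₁) + 2f(x₂) + ... + f(xₙ)]

x_0 = 2.0000, f(x_0) = 7.000000, coefficient = 1
x_1 = 2.1000, f(x_1) = 7.200000, coefficient = 2
x_2 = 2.2000, f(x_2) = 7.400000, coefficient = 2
x_3 = 2.3000, f(x_3) = 7.600000, coefficient = 2
x_4 = 2.4000, f(x_4) = 7.800000, coefficient = 2
x_5 = 2.5000, f(x_5) = 8.000000, coefficient = 2
x_6 = 2.6000, f(x_6) = 8.200000, coefficient = 2
x_7 = 2.7000, f(x_7) = 8.400000, coefficient = 2
x_8 = 2.8000, f(x_8) = 8.600000, coefficient = 2
x_9 = 2.9000, f(x_9) = 8.800000, coefficient = 2
x_10 = 3.0000, f(x_10) = 9.000000, coefficient = 1

I ≈ (0.100000/2) × 160.000000 = 8.000000
Exact value: 8.000000
Error: 0.000000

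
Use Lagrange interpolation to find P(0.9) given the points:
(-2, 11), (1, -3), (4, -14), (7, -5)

Lagrange interpolation formula:
P(x) = Σ yᵢ × Lᵢ(x)
where Lᵢ(x) = Π_{j≠i} (x - xⱼ)/(xᵢ - xⱼ)

L_0(0.9) = (0.9 - 1)/(-2 - 1) × (0.9 - 4)/(-2 - 4) × (0.9 - 7)/(-2 - 7) = 0.011673
L_1(0.9) = (0.9 - (-2))/(1 - (-2)) × (0.9 - 4)/(1 - 4) × (0.9 - 7)/(1 - 7) = 1.015537
L_2(0.9) = (0.9 - (-2))/(4 - (-2)) × (0.9 - 1)/(4 - 1) × (0.9 - 7)/(4 - 7) = -0.032759
L_3(0.9) = (0.9 - (-2))/(7 - (-2)) × (0.9 - 1)/(7 - 1) × (0.9 - 4)/(7 - 4) = 0.005549

P(0.9) = 11×L_0(0.9) + (-3)×L_1(0.9) + (-14)×L_2(0.9) + (-5)×L_3(0.9)
P(0.9) = -2.487327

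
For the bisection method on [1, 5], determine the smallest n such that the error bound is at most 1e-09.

We need (b-a)/2^n ≤ 1e-09
(5 - 1)/2^n ≤ 1e-09
4/2^n ≤ 1e-09
2^n ≥ 4000000000
n ≥ log₂(4000000000) = 31.90
n ≥ 32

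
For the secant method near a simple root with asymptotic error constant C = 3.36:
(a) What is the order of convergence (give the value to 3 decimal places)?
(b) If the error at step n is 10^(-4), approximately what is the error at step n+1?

(a) Secant method has superlinear convergence with order φ = (1+√5)/2 ≈ 1.618.
    This means |e_{n+1}| ≈ C|e_n|^1.618.

(b) With |e_n| = 10^(-4) and C = 3.36:
    |e_{n+1}| ≈ 3.36 × (10^(-4))^1.618 = 3.36 × 10^(-6.47)

(a) ≈ 1.618 (golden ratio); (b) |e_{n+1}| ≈ 1.133e-06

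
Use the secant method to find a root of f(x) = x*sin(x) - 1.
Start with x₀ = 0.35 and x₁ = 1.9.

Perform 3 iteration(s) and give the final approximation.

f(x) = x*sin(x) - 1
x₀ = 0.35, x₁ = 1.9

Secant formula: x_{n+1} = x_n - f(x_n)(x_n - x_{n-1})/(f(x_n) - f(x_{n-1}))

Iteration 1:
  f(0.350000) = -0.879986
  f(1.900000) = 0.797970
  x_2 = 1.900000 - 0.797970×(1.900000 - 0.350000)/(0.797970 - (-0.879986))
       = 1.162881
Iteration 2:
  f(1.900000) = 0.797970
  f(1.162881) = 0.067466
  x_3 = 1.162881 - 0.067466×(1.162881 - 1.900000)/(0.067466 - 0.797970)
       = 1.094804
Iteration 3:
  f(1.162881) = 0.067466
  f(1.094804) = -0.026896
  x_4 = 1.094804 - (-0.026896)×(1.094804 - 1.162881)/(-0.026896 - 0.067466)
       = 1.114208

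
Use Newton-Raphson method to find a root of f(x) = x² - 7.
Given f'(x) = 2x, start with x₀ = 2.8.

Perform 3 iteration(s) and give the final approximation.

f(x) = x² - 7
f'(x) = 2x
x₀ = 2.8

Newton-Raphson formula: x_{n+1} = x_n - f(x_n)/f'(x_n)

Iteration 1:
  f(2.800000) = 0.840000
  f'(2.800000) = 5.600000
  x_1 = 2.800000 - 0.840000/5.600000 = 2.650000
Iteration 2:
  f(2.650000) = 0.022500
  f'(2.650000) = 5.300000
  x_2 = 2.650000 - 0.022500/5.300000 = 2.645755
Iteration 3:
  f(2.645755) = 0.000018
  f'(2.645755) = 5.291509
  x_3 = 2.645755 - 0.000018/5.291509 = 2.645751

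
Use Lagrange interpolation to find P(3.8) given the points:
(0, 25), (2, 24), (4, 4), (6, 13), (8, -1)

Lagrange interpolation formula:
P(x) = Σ yᵢ × Lᵢ(x)
where Lᵢ(x) = Π_{j≠i} (x - xⱼ)/(xᵢ - xⱼ)

L_0(3.8) = (3.8 - 2)/(0 - 2) × (3.8 - 4)/(0 - 4) × (3.8 - 6)/(0 - 6) × (3.8 - 8)/(0 - 8) = -0.008663
L_1(3.8) = (3.8 - 0)/(2 - 0) × (3.8 - 4)/(2 - 4) × (3.8 - 6)/(2 - 6) × (3.8 - 8)/(2 - 8) = 0.073150
L_2(3.8) = (3.8 - 0)/(4 - 0) × (3.8 - 2)/(4 - 2) × (3.8 - 6)/(4 - 6) × (3.8 - 8)/(4 - 8) = 0.987525
L_3(3.8) = (3.8 - 0)/(6 - 0) × (3.8 - 2)/(6 - 2) × (3.8 - 4)/(6 - 4) × (3.8 - 8)/(6 - 8) = -0.059850
L_4(3.8) = (3.8 - 0)/(8 - 0) × (3.8 - 2)/(8 - 2) × (3.8 - 4)/(8 - 4) × (3.8 - 6)/(8 - 6) = 0.007838

P(3.8) = 25×L_0(3.8) + 24×L_1(3.8) + 4×L_2(3.8) + 13×L_3(3.8) + (-1)×L_4(3.8)
P(3.8) = 4.703250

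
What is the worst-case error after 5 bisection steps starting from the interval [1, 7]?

Bisection error bound: |error| ≤ (b-a)/2^n
|error| ≤ (7 - 1)/2^5 = 6/2^5
|error| ≤ 0.1875000000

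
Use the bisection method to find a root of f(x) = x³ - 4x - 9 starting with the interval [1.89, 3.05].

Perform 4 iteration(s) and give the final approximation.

f(x) = x³ - 4x - 9
Initial interval: [1.89, 3.05]

Iteration 1:
  c_1 = (1.890000 + 3.050000)/2 = 2.470000
  f(c_1) = f(2.470000) = -3.810777
  f(a) × f(c) ≥ 0, new interval: [2.470000, 3.050000]
Iteration 2:
  c_2 = (2.470000 + 3.050000)/2 = 2.760000
  f(c_2) = f(2.760000) = 0.984576
  f(a) × f(c) < 0, new interval: [2.470000, 2.760000]
Iteration 3:
  c_3 = (2.470000 + 2.760000)/2 = 2.615000
  f(c_3) = f(2.615000) = -1.578042
  f(a) × f(c) ≥ 0, new interval: [2.615000, 2.760000]
Iteration 4:
  c_4 = (2.615000 + 2.760000)/2 = 2.687500
  f(c_4) = f(2.687500) = -0.339111
  f(a) × f(c) ≥ 0, new interval: [2.687500, 2.760000]

After 4 iteration(s), the approximation is c_4 = 2.687500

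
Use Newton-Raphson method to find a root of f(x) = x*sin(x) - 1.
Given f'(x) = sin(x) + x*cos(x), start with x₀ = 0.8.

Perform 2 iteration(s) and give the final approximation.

f(x) = x*sin(x) - 1
f'(x) = sin(x) + x*cos(x)
x₀ = 0.8

Newton-Raphson formula: x_{n+1} = x_n - f(x_n)/f'(x_n)

Iteration 1:
  f(0.800000) = -0.426115
  f'(0.800000) = 1.274721
  x_1 = 0.800000 - (-0.426115)/1.274721 = 1.134281
Iteration 2:
  f(1.134281) = 0.027920
  f'(1.134281) = 1.385786
  x_2 = 1.134281 - 0.027920/1.385786 = 1.114134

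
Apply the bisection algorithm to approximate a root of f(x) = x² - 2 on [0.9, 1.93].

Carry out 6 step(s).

f(x) = x² - 2
Initial interval: [0.9, 1.93]

Iteration 1:
  c_1 = (0.900000 + 1.930000)/2 = 1.415000
  f(c_1) = f(1.415000) = 0.002225
  f(a) × f(c) < 0, new interval: [0.900000, 1.415000]
Iteration 2:
  c_2 = (0.900000 + 1.415000)/2 = 1.157500
  f(c_2) = f(1.157500) = -0.660194
  f(a) × f(c) ≥ 0, new interval: [1.157500, 1.415000]
Iteration 3:
  c_3 = (1.157500 + 1.415000)/2 = 1.286250
  f(c_3) = f(1.286250) = -0.345561
  f(a) × f(c) ≥ 0, new interval: [1.286250, 1.415000]
Iteration 4:
  c_4 = (1.286250 + 1.415000)/2 = 1.350625
  f(c_4) = f(1.350625) = -0.175812
  f(a) × f(c) ≥ 0, new interval: [1.350625, 1.415000]
Iteration 5:
  c_5 = (1.350625 + 1.415000)/2 = 1.382812
  f(c_5) = f(1.382812) = -0.087830
  f(a) × f(c) ≥ 0, new interval: [1.382812, 1.415000]
Iteration 6:
  c_6 = (1.382812 + 1.415000)/2 = 1.398906
  f(c_6) = f(1.398906) = -0.043061
  f(a) × f(c) ≥ 0, new interval: [1.398906, 1.415000]

After 6 iteration(s), the approximation is c_6 = 1.398906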